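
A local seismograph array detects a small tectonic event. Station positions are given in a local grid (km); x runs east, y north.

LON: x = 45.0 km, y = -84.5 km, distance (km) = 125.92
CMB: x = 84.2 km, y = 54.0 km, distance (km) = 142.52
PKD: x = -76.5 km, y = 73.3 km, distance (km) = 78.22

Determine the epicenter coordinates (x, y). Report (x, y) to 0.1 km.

x ≈ -47.9 km, y ≈ 0.5 km

Circle about each station: (x − 45.0)² + (y + 84.5)² = 125.92²; (x − 84.2)² + (y − 54.0)² = 142.52²; (x + 76.5)² + (y − 73.3)² = 78.22².
Subtracting the LON equation from the CMB and PKD equations removes the quadratic terms:
78.4 x + 277.0 y = -3615.71
-243.0 x + 315.6 y = 11797.37
Solving the 2×2 system: x ≈ -47.9, y ≈ 0.5 km.
Check against LON (with the unrounded x, y): √((x − 45.0)²+(y + 84.5)²) = 125.92 ≈ 125.92 km. ✓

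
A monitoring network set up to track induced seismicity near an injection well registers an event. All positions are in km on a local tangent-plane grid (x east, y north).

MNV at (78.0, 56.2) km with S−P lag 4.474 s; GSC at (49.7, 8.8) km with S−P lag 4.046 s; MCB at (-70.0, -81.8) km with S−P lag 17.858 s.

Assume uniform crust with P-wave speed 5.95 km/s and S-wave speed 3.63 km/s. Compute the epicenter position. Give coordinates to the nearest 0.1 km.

Distance from S−P lag: d = Δt · v_P v_S / (v_P − v_S) = Δt · (5.95·3.63)/(5.95−3.63) ≈ 9.3097·Δt.
So d_MNV = 41.65, d_GSC = 37.67, d_MCB = 166.25 km.
Circle about each station: (x − 78.0)² + (y − 56.2)² = 41.65²; (x − 49.7)² + (y − 8.8)² = 37.67²; (x + 70.0)² + (y + 81.8)² = 166.25².
Subtracting the MNV equation from the GSC and MCB equations removes the quadratic terms:
-56.6 x − 94.8 y = -6379.22
-296.0 x − 276.0 y = -23555.54
Solving the 2×2 system: x ≈ 38.0, y ≈ 44.6 km.
Check against MNV (with the unrounded x, y): √((x − 78.0)²+(y − 56.2)²) = 41.67 ≈ 41.65 km. ✓

x ≈ 38.0 km, y ≈ 44.6 km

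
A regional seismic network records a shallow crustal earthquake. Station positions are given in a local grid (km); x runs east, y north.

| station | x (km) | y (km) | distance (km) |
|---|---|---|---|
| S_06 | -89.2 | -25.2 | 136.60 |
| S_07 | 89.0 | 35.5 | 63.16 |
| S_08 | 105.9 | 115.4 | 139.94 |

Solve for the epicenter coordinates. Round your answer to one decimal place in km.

Circle about each station: (x + 89.2)² + (y + 25.2)² = 136.60²; (x − 89.0)² + (y − 35.5)² = 63.16²; (x − 105.9)² + (y − 115.4)² = 139.94².
Subtracting the S_06 equation from the S_07 and S_08 equations removes the quadratic terms:
356.4 x + 121.4 y = 15259.94
390.2 x + 281.2 y = 15016.65
Solving the 2×2 system: x ≈ 46.7, y ≈ -11.4 km.

46.7 km east, -11.4 km north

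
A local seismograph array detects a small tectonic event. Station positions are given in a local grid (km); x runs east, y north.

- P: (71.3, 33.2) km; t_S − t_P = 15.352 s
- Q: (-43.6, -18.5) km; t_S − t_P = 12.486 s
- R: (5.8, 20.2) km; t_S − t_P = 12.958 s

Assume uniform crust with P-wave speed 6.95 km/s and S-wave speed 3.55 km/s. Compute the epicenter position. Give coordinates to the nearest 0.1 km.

x ≈ 30.6 km, y ≈ -70.5 km

Distance from S−P lag: d = Δt · v_P v_S / (v_P − v_S) = Δt · (6.95·3.55)/(6.95−3.55) ≈ 7.2566·Δt.
So d_P = 111.40, d_Q = 90.61, d_R = 94.03 km.
Circle about each station: (x − 71.3)² + (y − 33.2)² = 111.40²; (x + 43.6)² + (y + 18.5)² = 90.61²; (x − 5.8)² + (y − 20.2)² = 94.03².
Subtracting the P equation from the Q and R equations removes the quadratic terms:
-229.8 x − 103.4 y = 257.07
-131.0 x − 26.0 y = -2175.93
Solving the 2×2 system: x ≈ 30.6, y ≈ -70.5 km.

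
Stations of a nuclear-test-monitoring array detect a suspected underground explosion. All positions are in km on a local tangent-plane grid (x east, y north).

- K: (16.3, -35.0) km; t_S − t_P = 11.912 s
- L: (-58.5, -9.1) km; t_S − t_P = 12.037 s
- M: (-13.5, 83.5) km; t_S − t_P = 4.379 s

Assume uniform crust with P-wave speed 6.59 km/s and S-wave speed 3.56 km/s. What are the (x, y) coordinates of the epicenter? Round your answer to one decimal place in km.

x ≈ 7.4 km, y ≈ 56.8 km

Distance from S−P lag: d = Δt · v_P v_S / (v_P − v_S) = Δt · (6.59·3.56)/(6.59−3.56) ≈ 7.7427·Δt.
So d_K = 92.23, d_L = 93.20, d_M = 33.91 km.
Circle about each station: (x − 16.3)² + (y + 35.0)² = 92.23²; (x + 58.5)² + (y + 9.1)² = 93.20²; (x + 13.5)² + (y − 83.5)² = 33.91².
Subtracting the K equation from the L and M equations removes the quadratic terms:
-149.6 x + 51.8 y = 1834.50
-59.6 x + 237.0 y = 13020.29
Solving the 2×2 system: x ≈ 7.4, y ≈ 56.8 km.
Check against K (with the unrounded x, y): √((x − 16.3)²+(y + 35.0)²) = 92.23 ≈ 92.23 km. ✓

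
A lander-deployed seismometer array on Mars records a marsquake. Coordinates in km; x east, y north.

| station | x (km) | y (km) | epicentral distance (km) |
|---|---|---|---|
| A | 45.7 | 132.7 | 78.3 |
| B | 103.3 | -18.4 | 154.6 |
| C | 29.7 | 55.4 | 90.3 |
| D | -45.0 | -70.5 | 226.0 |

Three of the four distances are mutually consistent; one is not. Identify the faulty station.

B

Solve using three stations at a time. Using A, C, D (subtract circle equations pairwise → linear system) gives (x, y) ≈ (112.4, 91.7).
Distances from that point to each station vs reported:
  A: calculated 78.3 vs reported 78.3 → residual 0.0 km
  B: calculated 110.4 vs reported 154.6 → residual 44.2 km
  C: calculated 90.3 vs reported 90.3 → residual 0.0 km
  D: calculated 226.0 vs reported 226.0 → residual 0.0 km
A, C, D are mutually consistent (residuals ≈ 0); B is off by 44.2 km.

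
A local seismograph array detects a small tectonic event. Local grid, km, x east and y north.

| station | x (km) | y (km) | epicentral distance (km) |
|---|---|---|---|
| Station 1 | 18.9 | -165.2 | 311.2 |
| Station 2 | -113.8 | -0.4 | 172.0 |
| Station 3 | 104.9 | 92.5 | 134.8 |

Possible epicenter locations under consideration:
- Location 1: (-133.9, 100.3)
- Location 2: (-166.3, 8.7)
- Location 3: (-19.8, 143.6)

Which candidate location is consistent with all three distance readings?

For each candidate, compare |candidate − station| to the reported distance:
Location 1: residuals Station 1 4.9, Station 2 69.3, Station 3 104.1 → max 104.1 km
Location 2: residuals Station 1 57.2, Station 2 118.7, Station 3 149.1 → max 149.1 km
Location 3: residuals Station 1 0.0, Station 2 0.0, Station 3 0.0 → max 0.0 km
Only Location 3 has all residuals ≈ 0.

Location 3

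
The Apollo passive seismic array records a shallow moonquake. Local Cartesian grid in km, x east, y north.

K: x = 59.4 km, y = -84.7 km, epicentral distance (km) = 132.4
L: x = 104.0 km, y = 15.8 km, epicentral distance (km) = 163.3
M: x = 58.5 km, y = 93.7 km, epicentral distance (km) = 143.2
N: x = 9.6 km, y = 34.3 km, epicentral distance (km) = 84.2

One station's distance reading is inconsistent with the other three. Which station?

M

Solve using three stations at a time. Using K, L, N (subtract circle equations pairwise → linear system) gives (x, y) ≈ (-55.5, -19.0).
Distances from that point to each station vs reported:
  K: calculated 132.4 vs reported 132.4 → residual 0.0 km
  L: calculated 163.3 vs reported 163.3 → residual 0.0 km
  M: calculated 160.3 vs reported 143.2 → residual 17.1 km
  N: calculated 84.2 vs reported 84.2 → residual 0.0 km
K, L, N are mutually consistent (residuals ≈ 0); M is off by 17.1 km.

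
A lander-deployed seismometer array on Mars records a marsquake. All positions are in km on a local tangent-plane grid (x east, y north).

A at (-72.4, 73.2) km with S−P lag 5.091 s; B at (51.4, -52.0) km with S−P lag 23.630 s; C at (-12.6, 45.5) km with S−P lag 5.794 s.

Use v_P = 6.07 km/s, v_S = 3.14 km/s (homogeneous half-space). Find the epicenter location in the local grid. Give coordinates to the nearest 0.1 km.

Distance from S−P lag: d = Δt · v_P v_S / (v_P − v_S) = Δt · (6.07·3.14)/(6.07−3.14) ≈ 6.5051·Δt.
So d_A = 33.12, d_B = 153.71, d_C = 37.69 km.
Circle about each station: (x + 72.4)² + (y − 73.2)² = 33.12²; (x − 51.4)² + (y + 52.0)² = 153.71²; (x + 12.6)² + (y − 45.5)² = 37.69².
Subtracting pairs of circle equations eliminates x²+y² and gives linear equations (the radical axes):
247.6 x − 250.4 y = -27783.87
119.6 x − 55.4 y = -8694.59
Solving the 2×2 system: x ≈ -39.3, y ≈ 72.1 km.

x ≈ -39.3 km, y ≈ 72.1 km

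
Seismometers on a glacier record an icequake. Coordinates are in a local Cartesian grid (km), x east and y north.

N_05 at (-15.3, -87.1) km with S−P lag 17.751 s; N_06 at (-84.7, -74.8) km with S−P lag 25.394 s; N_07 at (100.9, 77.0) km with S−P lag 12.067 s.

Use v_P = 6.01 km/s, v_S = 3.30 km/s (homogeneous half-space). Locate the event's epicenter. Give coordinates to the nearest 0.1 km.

Distance from S−P lag: d = Δt · v_P v_S / (v_P − v_S) = Δt · (6.01·3.30)/(6.01−3.30) ≈ 7.3185·Δt.
So d_N_05 = 129.91, d_N_06 = 185.84, d_N_07 = 88.31 km.
Circle about each station: (x + 15.3)² + (y + 87.1)² = 129.91²; (x + 84.7)² + (y + 74.8)² = 185.84²; (x − 100.9)² + (y − 77.0)² = 88.31².
Subtracting the N_05 equation from the N_06 and N_07 equations removes the quadratic terms:
-138.8 x + 24.6 y = -12711.27
232.4 x + 328.2 y = 17367.26
Solving the 2×2 system: x ≈ 89.7, y ≈ -10.6 km.

(89.7, -10.6)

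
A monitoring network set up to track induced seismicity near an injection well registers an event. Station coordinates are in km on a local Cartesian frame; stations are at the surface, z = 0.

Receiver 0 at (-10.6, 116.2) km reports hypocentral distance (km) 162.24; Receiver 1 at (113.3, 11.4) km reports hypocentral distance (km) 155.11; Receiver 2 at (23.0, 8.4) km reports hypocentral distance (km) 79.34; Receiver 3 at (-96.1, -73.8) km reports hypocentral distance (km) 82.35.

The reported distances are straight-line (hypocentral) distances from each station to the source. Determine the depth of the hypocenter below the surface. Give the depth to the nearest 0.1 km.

Each station gives a sphere (x−x_i)² + (y−y_i)² + z² = d_i² (stations at z=0).
Subtracting the Receiver 0 sphere from Receiver 1 and Receiver 2: z² cancels, leaving linear equations in x and y:
247.8 x − 209.6 y = 1614.76
67.2 x − 215.6 y = 7011.74
Solving: x ≈ -28.508, y ≈ -41.408 km (keep extra digits for the depth step; rounded: -28.5, -41.4).
Then from the Receiver 0 sphere: z² = 162.24² − (x + 10.6)² − (y − 116.2)² with x = -28.508, y = -41.408, so z ≈ 34.071 ≈ 34.1 km.

depth ≈ 34.1 km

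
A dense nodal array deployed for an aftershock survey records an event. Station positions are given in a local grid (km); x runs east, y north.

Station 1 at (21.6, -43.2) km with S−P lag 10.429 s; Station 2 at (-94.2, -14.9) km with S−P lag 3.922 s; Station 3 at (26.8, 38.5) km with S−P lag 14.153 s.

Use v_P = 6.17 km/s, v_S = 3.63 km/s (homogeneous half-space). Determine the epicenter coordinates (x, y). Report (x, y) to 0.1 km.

-70.3 km east, -39.9 km north

Distance from S−P lag: d = Δt · v_P v_S / (v_P − v_S) = Δt · (6.17·3.63)/(6.17−3.63) ≈ 8.8178·Δt.
So d_Station 1 = 91.96, d_Station 2 = 34.58, d_Station 3 = 124.80 km.
Circle about each station: (x − 21.6)² + (y + 43.2)² = 91.96²; (x + 94.2)² + (y + 14.9)² = 34.58²; (x − 26.8)² + (y − 38.5)² = 124.80².
Subtracting pairs of circle equations eliminates x²+y² and gives linear equations (the radical axes):
-231.6 x + 56.6 y = 14023.72
10.4 x + 163.4 y = -7250.71
Solving the 2×2 system: x ≈ -70.3, y ≈ -39.9 km.
Check against Station 1 (with the unrounded x, y): √((x − 21.6)²+(y + 43.2)²) = 91.96 ≈ 91.96 km. ✓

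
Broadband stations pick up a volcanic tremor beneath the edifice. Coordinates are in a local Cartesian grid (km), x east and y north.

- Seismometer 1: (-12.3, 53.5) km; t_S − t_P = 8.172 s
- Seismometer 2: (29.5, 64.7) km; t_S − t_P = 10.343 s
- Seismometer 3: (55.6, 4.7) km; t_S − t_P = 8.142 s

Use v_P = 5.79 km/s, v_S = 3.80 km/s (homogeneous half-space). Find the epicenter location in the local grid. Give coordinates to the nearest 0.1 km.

Distance from S−P lag: d = Δt · v_P v_S / (v_P − v_S) = Δt · (5.79·3.80)/(5.79−3.80) ≈ 11.0563·Δt.
So d_Seismometer 1 = 90.35, d_Seismometer 2 = 114.36, d_Seismometer 3 = 90.02 km.
Circle about each station: (x + 12.3)² + (y − 53.5)² = 90.35²; (x − 29.5)² + (y − 64.7)² = 114.36²; (x − 55.6)² + (y − 4.7)² = 90.02².
Subtracting pairs of circle equations eliminates x²+y² and gives linear equations (the radical axes):
83.6 x + 22.4 y = -2872.29
135.8 x − 97.6 y = 159.43
Solving the 2×2 system: x ≈ -24.7, y ≈ -36.0 km.
Check against Seismometer 1 (with the unrounded x, y): √((x + 12.3)²+(y − 53.5)²) = 90.37 ≈ 90.35 km. ✓

-24.7 km east, -36.0 km north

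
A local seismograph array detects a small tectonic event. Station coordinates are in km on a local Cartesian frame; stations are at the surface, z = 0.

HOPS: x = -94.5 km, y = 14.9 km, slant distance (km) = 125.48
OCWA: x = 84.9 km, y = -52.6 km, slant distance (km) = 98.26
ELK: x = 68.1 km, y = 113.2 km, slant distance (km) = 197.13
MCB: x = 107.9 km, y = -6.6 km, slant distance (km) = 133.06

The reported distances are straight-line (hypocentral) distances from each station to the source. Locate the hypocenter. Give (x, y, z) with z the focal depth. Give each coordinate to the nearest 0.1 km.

Each station gives a sphere (x−x_i)² + (y−y_i)² + z² = d_i² (stations at z=0).
Subtracting the HOPS sphere from OCWA and ELK: z² cancels, leaving linear equations in x and y:
358.8 x − 135.0 y = 6912.71
325.2 x + 196.6 y = -14815.42
Solving: x ≈ -5.601, y ≈ -66.093 km (keep extra digits for the depth step; rounded: -5.6, -66.1).
Then from the HOPS sphere: z² = 125.48² − (x + 94.5)² − (y − 14.9)² with x = -5.601, y = -66.093, so z ≈ 35.810 ≈ 35.8 km.
Check against MCB (with the unrounded solution): distance 133.06 ≈ 133.06 km. ✓

x ≈ -5.6 km, y ≈ -66.1 km, depth ≈ 35.8 km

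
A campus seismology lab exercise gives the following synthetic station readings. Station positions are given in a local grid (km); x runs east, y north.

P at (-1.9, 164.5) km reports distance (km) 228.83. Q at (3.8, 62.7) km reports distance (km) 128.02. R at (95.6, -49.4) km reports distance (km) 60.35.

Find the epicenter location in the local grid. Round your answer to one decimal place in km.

36.4 km east, -61.1 km north

Circle about each station: (x + 1.9)² + (y − 164.5)² = 228.83²; (x − 3.8)² + (y − 62.7)² = 128.02²; (x − 95.6)² + (y + 49.4)² = 60.35².
Subtracting pairs of circle equations eliminates x²+y² and gives linear equations (the radical axes):
11.4 x − 203.6 y = 12855.92
195.0 x − 427.8 y = 33236.91
Solving the 2×2 system: x ≈ 36.4, y ≈ -61.1 km.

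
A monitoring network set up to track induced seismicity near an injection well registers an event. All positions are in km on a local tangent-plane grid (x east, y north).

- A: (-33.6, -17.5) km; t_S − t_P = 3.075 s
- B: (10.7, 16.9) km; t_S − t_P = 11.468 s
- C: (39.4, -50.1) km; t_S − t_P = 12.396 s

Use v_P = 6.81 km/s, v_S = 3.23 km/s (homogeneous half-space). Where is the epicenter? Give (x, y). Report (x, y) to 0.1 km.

Distance from S−P lag: d = Δt · v_P v_S / (v_P − v_S) = Δt · (6.81·3.23)/(6.81−3.23) ≈ 6.1442·Δt.
So d_A = 18.89, d_B = 70.46, d_C = 76.16 km.
Circle about each station: (x + 33.6)² + (y + 17.5)² = 18.89²; (x − 10.7)² + (y − 16.9)² = 70.46²; (x − 39.4)² + (y + 50.1)² = 76.16².
Subtracting the A equation from the B and C equations removes the quadratic terms:
88.6 x + 68.8 y = -5642.89
146.0 x − 65.2 y = -2816.35
Solving the 2×2 system: x ≈ -35.5, y ≈ -36.3 km.
Check against A (with the unrounded x, y): √((x + 33.6)²+(y + 17.5)²) = 18.90 ≈ 18.89 km. ✓

-35.5 km east, -36.3 km north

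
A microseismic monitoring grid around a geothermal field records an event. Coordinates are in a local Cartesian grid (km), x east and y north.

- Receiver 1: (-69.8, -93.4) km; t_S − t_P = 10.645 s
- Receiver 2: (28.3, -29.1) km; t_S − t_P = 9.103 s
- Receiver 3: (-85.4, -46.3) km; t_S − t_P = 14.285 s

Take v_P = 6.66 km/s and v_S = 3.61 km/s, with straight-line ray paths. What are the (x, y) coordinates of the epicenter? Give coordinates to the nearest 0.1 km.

13.9 km east, -99.4 km north

Distance from S−P lag: d = Δt · v_P v_S / (v_P − v_S) = Δt · (6.66·3.61)/(6.66−3.61) ≈ 7.8828·Δt.
So d_Receiver 1 = 83.91, d_Receiver 2 = 71.76, d_Receiver 3 = 112.61 km.
Circle about each station: (x + 69.8)² + (y + 93.4)² = 83.91²; (x − 28.3)² + (y + 29.1)² = 71.76²; (x + 85.4)² + (y + 46.3)² = 112.61².
Subtracting the Receiver 1 equation from the Receiver 2 and Receiver 3 equations removes the quadratic terms:
196.2 x + 128.6 y = -10056.51
-31.2 x + 94.2 y = -9798.87
Solving the 2×2 system: x ≈ 13.9, y ≈ -99.4 km.
Check against Receiver 1 (with the unrounded x, y): √((x + 69.8)²+(y + 93.4)²) = 83.92 ≈ 83.91 km. ✓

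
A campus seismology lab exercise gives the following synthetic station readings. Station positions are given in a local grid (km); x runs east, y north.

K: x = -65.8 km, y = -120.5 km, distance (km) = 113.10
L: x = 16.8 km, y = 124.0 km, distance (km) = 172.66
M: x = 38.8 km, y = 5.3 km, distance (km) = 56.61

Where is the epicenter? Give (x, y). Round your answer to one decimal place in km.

Circle about each station: (x + 65.8)² + (y + 120.5)² = 113.10²; (x − 16.8)² + (y − 124.0)² = 172.66²; (x − 38.8)² + (y − 5.3)² = 56.61².
Subtracting pairs of circle equations eliminates x²+y² and gives linear equations (the radical axes):
165.2 x + 489.0 y = -20211.52
209.2 x + 251.6 y = -7729.44
Solving the 2×2 system: x ≈ 21.5, y ≈ -48.6 km.
Check against K (with the unrounded x, y): √((x + 65.8)²+(y + 120.5)²) = 113.10 ≈ 113.10 km. ✓

x ≈ 21.5 km, y ≈ -48.6 km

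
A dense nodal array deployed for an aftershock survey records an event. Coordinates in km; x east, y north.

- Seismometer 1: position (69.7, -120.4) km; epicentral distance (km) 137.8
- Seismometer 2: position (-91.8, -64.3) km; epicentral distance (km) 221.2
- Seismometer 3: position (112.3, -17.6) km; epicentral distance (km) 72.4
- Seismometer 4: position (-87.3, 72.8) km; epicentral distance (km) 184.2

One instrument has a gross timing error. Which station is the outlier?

Solve using three stations at a time. Using Seismometer 2, Seismometer 3, Seismometer 4 (subtract circle equations pairwise → linear system) gives (x, y) ≈ (95.8, 52.9).
Distances from that point to each station vs reported:
  Seismometer 1: calculated 175.2 vs reported 137.8 → residual 37.4 km
  Seismometer 2: calculated 221.2 vs reported 221.2 → residual 0.0 km
  Seismometer 3: calculated 72.4 vs reported 72.4 → residual 0.0 km
  Seismometer 4: calculated 184.2 vs reported 184.2 → residual 0.0 km
Seismometer 2, Seismometer 3, Seismometer 4 are mutually consistent (residuals ≈ 0); Seismometer 1 is off by 37.4 km.

Seismometer 1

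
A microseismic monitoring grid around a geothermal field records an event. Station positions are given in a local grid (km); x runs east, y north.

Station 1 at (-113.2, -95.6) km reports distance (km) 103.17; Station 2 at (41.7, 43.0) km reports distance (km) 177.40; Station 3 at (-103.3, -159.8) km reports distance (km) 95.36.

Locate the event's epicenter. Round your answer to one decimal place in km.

x ≈ -14.4 km, y ≈ -125.3 km

Circle about each station: (x + 113.2)² + (y + 95.6)² = 103.17²; (x − 41.7)² + (y − 43.0)² = 177.40²; (x + 103.3)² + (y + 159.8)² = 95.36².
Subtracting pairs of circle equations eliminates x²+y² and gives linear equations (the radical axes):
309.8 x + 277.2 y = -39192.42
19.8 x − 128.4 y = 15803.85
Solving the 2×2 system: x ≈ -14.4, y ≈ -125.3 km.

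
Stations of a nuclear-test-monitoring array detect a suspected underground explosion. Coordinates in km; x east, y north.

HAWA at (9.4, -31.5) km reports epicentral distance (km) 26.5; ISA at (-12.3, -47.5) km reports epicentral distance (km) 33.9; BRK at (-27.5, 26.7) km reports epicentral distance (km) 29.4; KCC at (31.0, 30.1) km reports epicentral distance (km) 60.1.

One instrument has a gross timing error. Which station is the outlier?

BRK

Solve using three stations at a time. Using HAWA, ISA, KCC (subtract circle equations pairwise → linear system) gives (x, y) ≈ (-10.2, -13.7).
Distances from that point to each station vs reported:
  HAWA: calculated 26.5 vs reported 26.5 → residual 0.0 km
  ISA: calculated 33.9 vs reported 33.9 → residual 0.0 km
  BRK: calculated 43.9 vs reported 29.4 → residual 14.5 km
  KCC: calculated 60.1 vs reported 60.1 → residual 0.0 km
HAWA, ISA, KCC are mutually consistent (residuals ≈ 0); BRK is off by 14.5 km.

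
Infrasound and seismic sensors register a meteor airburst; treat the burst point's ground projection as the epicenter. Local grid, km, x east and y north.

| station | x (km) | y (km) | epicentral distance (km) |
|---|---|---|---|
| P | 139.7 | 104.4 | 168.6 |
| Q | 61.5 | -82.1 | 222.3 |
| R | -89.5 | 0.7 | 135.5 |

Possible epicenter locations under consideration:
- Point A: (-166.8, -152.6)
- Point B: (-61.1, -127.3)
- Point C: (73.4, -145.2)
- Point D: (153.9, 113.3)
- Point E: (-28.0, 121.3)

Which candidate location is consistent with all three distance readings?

Point E

For each candidate, compare |candidate − station| to the reported distance:
Point A: residuals P 231.4, Q 16.6, R 36.2 → max 231.4 km
Point B: residuals P 138.0, Q 91.6, R 4.4 → max 138.0 km
Point C: residuals P 89.7, Q 158.1, R 83.2 → max 158.1 km
Point D: residuals P 151.8, Q 6.2, R 132.7 → max 151.8 km
Point E: residuals P 0.1, Q 0.1, R 0.1 → max 0.1 km
Only Point E has all residuals ≈ 0.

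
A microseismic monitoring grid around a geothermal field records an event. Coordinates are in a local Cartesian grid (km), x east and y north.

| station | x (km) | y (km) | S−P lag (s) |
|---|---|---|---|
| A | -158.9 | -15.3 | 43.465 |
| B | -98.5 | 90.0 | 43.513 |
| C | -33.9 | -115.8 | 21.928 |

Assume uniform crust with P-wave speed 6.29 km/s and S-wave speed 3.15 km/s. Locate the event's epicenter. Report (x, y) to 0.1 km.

Distance from S−P lag: d = Δt · v_P v_S / (v_P − v_S) = Δt · (6.29·3.15)/(6.29−3.15) ≈ 6.3100·Δt.
So d_A = 274.27, d_B = 274.57, d_C = 138.37 km.
Circle about each station: (x + 158.9)² + (y + 15.3)² = 274.27²; (x + 98.5)² + (y − 90.0)² = 274.57²; (x + 33.9)² + (y + 115.8)² = 138.37².
Subtracting the A equation from the B and C equations removes the quadratic terms:
120.8 x + 210.6 y = -7845.70
250.0 x − 201.0 y = 45153.33
Solving the 2×2 system: x ≈ 103.1, y ≈ -96.4 km.

(103.1, -96.4)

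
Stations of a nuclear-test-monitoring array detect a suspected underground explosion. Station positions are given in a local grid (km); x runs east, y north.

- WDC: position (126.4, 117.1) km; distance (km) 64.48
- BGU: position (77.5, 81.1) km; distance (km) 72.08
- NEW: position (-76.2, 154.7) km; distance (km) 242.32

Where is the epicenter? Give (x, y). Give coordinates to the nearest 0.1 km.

Circle about each station: (x − 126.4)² + (y − 117.1)² = 64.48²; (x − 77.5)² + (y − 81.1)² = 72.08²; (x + 76.2)² + (y − 154.7)² = 242.32².
Subtracting the WDC equation from the BGU and NEW equations removes the quadratic terms:
-97.8 x − 72.0 y = -18143.77
-405.2 x + 75.2 y = -54512.15
Solving the 2×2 system: x ≈ 144.8, y ≈ 55.3 km.
Check against WDC (with the unrounded x, y): √((x − 126.4)²+(y − 117.1)²) = 64.47 ≈ 64.48 km. ✓

x ≈ 144.8 km, y ≈ 55.3 km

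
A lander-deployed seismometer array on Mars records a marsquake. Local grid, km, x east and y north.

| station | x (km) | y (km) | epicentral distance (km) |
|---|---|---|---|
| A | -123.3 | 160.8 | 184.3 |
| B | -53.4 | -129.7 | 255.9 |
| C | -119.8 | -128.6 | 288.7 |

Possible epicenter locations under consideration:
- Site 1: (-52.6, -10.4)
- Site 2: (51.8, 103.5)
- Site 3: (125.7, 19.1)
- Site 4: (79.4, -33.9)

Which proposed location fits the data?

For each candidate, compare |candidate − station| to the reported distance:
Site 1: residuals A 0.9, B 136.6, C 152.7 → max 152.7 km
Site 2: residuals A 0.1, B 0.1, C 0.1 → max 0.1 km
Site 3: residuals A 102.2, B 23.1, C 2.2 → max 102.2 km
Site 4: residuals A 96.8, B 92.2, C 68.1 → max 96.8 km
Only Site 2 has all residuals ≈ 0.

Site 2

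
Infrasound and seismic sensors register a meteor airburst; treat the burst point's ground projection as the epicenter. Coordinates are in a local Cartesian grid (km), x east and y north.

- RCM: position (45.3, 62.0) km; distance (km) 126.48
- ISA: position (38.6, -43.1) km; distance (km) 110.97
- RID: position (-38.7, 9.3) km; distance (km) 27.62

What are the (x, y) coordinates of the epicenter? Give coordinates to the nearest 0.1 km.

(-64.2, -1.3)

Circle about each station: (x − 45.3)² + (y − 62.0)² = 126.48²; (x − 38.6)² + (y + 43.1)² = 110.97²; (x + 38.7)² + (y − 9.3)² = 27.62².
Subtracting the RCM equation from the ISA and RID equations removes the quadratic terms:
-13.4 x − 210.2 y = 1134.33
-168.0 x − 105.4 y = 10922.42
Solving the 2×2 system: x ≈ -64.2, y ≈ -1.3 km.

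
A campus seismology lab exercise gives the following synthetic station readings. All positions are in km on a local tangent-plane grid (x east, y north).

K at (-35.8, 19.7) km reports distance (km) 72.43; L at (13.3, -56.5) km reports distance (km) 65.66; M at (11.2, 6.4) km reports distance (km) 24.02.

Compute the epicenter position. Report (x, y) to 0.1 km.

35.2 km east, 5.4 km north

Circle about each station: (x + 35.8)² + (y − 19.7)² = 72.43²; (x − 13.3)² + (y + 56.5)² = 65.66²; (x − 11.2)² + (y − 6.4)² = 24.02².
Subtracting the K equation from the L and M equations removes the quadratic terms:
98.2 x − 152.4 y = 2634.28
94.0 x − 26.6 y = 3165.81
Solving the 2×2 system: x ≈ 35.2, y ≈ 5.4 km.
Check against K (with the unrounded x, y): √((x + 35.8)²+(y − 19.7)²) = 72.43 ≈ 72.43 km. ✓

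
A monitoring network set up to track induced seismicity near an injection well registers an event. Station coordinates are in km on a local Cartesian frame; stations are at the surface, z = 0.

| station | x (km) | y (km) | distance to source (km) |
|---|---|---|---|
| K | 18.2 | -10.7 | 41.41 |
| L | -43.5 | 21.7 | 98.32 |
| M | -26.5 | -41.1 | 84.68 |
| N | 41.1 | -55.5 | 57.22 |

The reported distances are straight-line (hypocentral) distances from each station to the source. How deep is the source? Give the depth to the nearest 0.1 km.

Each station gives a sphere (x−x_i)² + (y−y_i)² + z² = d_i² (stations at z=0).
Subtracting the K sphere from L and M: z² cancels, leaving linear equations in x and y:
-123.4 x + 64.8 y = -6034.62
-89.4 x − 60.8 y = -3510.18
Solving: x ≈ 44.703, y ≈ -7.998 km (keep extra digits for the depth step; rounded: 44.7, -8.0).
Then from the K sphere: z² = 41.41² − (x − 18.2)² − (y + 10.7)² with x = 44.703, y = -7.998, so z ≈ 31.703 ≈ 31.7 km.

31.7 km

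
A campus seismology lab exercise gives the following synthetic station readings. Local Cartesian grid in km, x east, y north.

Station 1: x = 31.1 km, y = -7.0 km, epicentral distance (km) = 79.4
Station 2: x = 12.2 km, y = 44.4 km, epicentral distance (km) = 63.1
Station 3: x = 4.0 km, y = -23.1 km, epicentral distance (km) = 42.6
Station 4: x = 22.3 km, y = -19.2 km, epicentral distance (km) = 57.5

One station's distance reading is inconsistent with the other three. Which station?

Station 1

Solve using three stations at a time. Using Station 2, Station 3, Station 4 (subtract circle equations pairwise → linear system) gives (x, y) ≈ (-32.0, -0.5).
Distances from that point to each station vs reported:
  Station 1: calculated 63.4 vs reported 79.4 → residual 16.0 km
  Station 2: calculated 63.0 vs reported 63.1 → residual 0.1 km
  Station 3: calculated 42.5 vs reported 42.6 → residual 0.1 km
  Station 4: calculated 57.4 vs reported 57.5 → residual 0.1 km
Station 2, Station 3, Station 4 are mutually consistent (residuals ≈ 0); Station 1 is off by 16.0 km.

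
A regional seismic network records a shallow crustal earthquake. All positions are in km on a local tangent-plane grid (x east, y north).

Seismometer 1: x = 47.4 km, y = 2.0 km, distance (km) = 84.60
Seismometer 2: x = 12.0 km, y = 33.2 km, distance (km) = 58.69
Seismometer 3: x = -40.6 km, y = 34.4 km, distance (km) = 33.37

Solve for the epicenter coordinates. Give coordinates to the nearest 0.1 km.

(-37.2, 1.2)

Circle about each station: (x − 47.4)² + (y − 2.0)² = 84.60²; (x − 12.0)² + (y − 33.2)² = 58.69²; (x + 40.6)² + (y − 34.4)² = 33.37².
Subtracting the Seismometer 1 equation from the Seismometer 2 and Seismometer 3 equations removes the quadratic terms:
-70.8 x + 62.4 y = 2708.12
-176.0 x + 64.8 y = 6624.56
Solving the 2×2 system: x ≈ -37.2, y ≈ 1.2 km.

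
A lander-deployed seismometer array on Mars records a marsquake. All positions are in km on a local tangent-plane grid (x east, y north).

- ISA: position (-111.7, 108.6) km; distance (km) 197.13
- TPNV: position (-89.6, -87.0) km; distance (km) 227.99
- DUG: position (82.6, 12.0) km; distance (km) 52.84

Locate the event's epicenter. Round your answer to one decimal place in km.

Circle about each station: (x + 111.7)² + (y − 108.6)² = 197.13²; (x + 89.6)² + (y + 87.0)² = 227.99²; (x − 82.6)² + (y − 12.0)² = 52.84².
Subtracting pairs of circle equations eliminates x²+y² and gives linear equations (the radical axes):
44.2 x − 391.2 y = -21792.89
388.6 x − 193.2 y = 18764.08
Solving the 2×2 system: x ≈ 80.5, y ≈ 64.8 km.
Check against ISA (with the unrounded x, y): √((x + 111.7)²+(y − 108.6)²) = 197.13 ≈ 197.13 km. ✓

80.5 km east, 64.8 km north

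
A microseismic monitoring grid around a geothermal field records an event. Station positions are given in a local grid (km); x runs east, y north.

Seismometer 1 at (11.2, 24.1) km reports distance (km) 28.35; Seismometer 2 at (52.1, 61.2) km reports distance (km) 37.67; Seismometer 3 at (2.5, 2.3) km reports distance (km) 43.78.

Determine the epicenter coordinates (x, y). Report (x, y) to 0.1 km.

x ≈ 39.5 km, y ≈ 25.7 km

Circle about each station: (x − 11.2)² + (y − 24.1)² = 28.35²; (x − 52.1)² + (y − 61.2)² = 37.67²; (x − 2.5)² + (y − 2.3)² = 43.78².
Subtracting pairs of circle equations eliminates x²+y² and gives linear equations (the radical axes):
81.8 x + 74.2 y = 5138.29
-17.4 x − 43.6 y = -1807.68
Solving the 2×2 system: x ≈ 39.5, y ≈ 25.7 km.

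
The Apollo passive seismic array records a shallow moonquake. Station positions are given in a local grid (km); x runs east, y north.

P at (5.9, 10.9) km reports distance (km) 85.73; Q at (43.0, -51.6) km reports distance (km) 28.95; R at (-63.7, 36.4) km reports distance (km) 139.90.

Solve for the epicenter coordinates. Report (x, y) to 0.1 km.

Circle about each station: (x − 5.9)² + (y − 10.9)² = 85.73²; (x − 43.0)² + (y + 51.6)² = 28.95²; (x + 63.7)² + (y − 36.4)² = 139.90².
Subtracting the P equation from the Q and R equations removes the quadratic terms:
74.2 x − 125.0 y = 10869.47
-139.2 x + 51.0 y = -6993.35
Solving the 2×2 system: x ≈ 23.5, y ≈ -73.0 km.

23.5 km east, -73.0 km north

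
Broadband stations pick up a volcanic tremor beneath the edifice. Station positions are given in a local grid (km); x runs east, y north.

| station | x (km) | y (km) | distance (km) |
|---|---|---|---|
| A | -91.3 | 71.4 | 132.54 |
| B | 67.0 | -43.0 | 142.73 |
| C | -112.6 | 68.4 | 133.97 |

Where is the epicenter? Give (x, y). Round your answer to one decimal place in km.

Circle about each station: (x + 91.3)² + (y − 71.4)² = 132.54²; (x − 67.0)² + (y + 43.0)² = 142.73²; (x + 112.6)² + (y − 68.4)² = 133.97².
Subtracting the A equation from the B and C equations removes the quadratic terms:
316.6 x − 228.8 y = -9900.65
-42.6 x − 6.0 y = 3542.56
Solving the 2×2 system: x ≈ -74.7, y ≈ -60.1 km.
Check against A (with the unrounded x, y): √((x + 91.3)²+(y − 71.4)²) = 132.53 ≈ 132.54 km. ✓

(-74.7, -60.1)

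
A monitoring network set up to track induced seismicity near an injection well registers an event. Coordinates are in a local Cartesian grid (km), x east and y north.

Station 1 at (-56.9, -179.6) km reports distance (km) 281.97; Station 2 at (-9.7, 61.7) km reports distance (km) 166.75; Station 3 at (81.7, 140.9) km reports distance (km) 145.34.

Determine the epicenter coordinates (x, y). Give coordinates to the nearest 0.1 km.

(149.6, 12.4)

Circle about each station: (x + 56.9)² + (y + 179.6)² = 281.97²; (x + 9.7)² + (y − 61.7)² = 166.75²; (x − 81.7)² + (y − 140.9)² = 145.34².
Subtracting pairs of circle equations eliminates x²+y² and gives linear equations (the radical axes):
94.4 x + 482.6 y = 20108.73
277.2 x + 641.0 y = 49417.30
Solving the 2×2 system: x ≈ 149.6, y ≈ 12.4 km.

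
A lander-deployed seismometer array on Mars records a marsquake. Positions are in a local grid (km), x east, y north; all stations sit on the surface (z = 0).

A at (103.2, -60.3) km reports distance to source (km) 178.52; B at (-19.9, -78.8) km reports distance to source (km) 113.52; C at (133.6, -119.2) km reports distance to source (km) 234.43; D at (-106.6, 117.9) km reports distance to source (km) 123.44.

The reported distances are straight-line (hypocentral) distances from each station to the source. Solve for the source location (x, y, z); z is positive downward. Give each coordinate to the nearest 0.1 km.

x ≈ -48.9 km, y ≈ 19.9 km, depth ≈ 48.0 km

Each station gives a sphere (x−x_i)² + (y−y_i)² + z² = d_i² (stations at z=0).
Subtracting the A sphere from B and C: z² cancels, leaving linear equations in x and y:
-246.2 x − 37.0 y = 11301.72
60.8 x − 117.8 y = -5316.76
Solving: x ≈ -48.895, y ≈ 19.898 km (keep extra digits for the depth step; rounded: -48.9, 19.9).
Then from the A sphere: z² = 178.52² − (x − 103.2)² − (y + 60.3)² with x = -48.895, y = 19.898, so z ≈ 48.008 ≈ 48.0 km.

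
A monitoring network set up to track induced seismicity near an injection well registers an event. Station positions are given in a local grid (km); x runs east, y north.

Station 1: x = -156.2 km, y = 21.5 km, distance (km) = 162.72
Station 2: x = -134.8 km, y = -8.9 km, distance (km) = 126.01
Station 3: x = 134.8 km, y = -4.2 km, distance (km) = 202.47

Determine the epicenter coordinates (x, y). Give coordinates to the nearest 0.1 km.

x ≈ -45.0 km, y ≈ -97.3 km

Circle about each station: (x + 156.2)² + (y − 21.5)² = 162.72²; (x + 134.8)² + (y + 8.9)² = 126.01²; (x − 134.8)² + (y + 4.2)² = 202.47².
Subtracting the Station 1 equation from the Station 2 and Station 3 equations removes the quadratic terms:
42.8 x − 60.8 y = 3988.84
582.0 x − 51.4 y = -21188.31
Solving the 2×2 system: x ≈ -45.0, y ≈ -97.3 km.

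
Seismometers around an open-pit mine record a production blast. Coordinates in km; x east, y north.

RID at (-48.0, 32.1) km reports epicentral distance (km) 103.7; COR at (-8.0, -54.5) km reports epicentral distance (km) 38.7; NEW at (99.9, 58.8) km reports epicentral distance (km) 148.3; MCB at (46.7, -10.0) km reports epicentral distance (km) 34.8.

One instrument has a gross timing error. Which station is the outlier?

NEW

Solve using three stations at a time. Using RID, COR, MCB (subtract circle equations pairwise → linear system) gives (x, y) ≈ (27.5, -39.0).
Distances from that point to each station vs reported:
  RID: calculated 103.7 vs reported 103.7 → residual 0.0 km
  COR: calculated 38.7 vs reported 38.7 → residual 0.0 km
  NEW: calculated 121.7 vs reported 148.3 → residual 26.6 km
  MCB: calculated 34.8 vs reported 34.8 → residual 0.0 km
RID, COR, MCB are mutually consistent (residuals ≈ 0); NEW is off by 26.6 km.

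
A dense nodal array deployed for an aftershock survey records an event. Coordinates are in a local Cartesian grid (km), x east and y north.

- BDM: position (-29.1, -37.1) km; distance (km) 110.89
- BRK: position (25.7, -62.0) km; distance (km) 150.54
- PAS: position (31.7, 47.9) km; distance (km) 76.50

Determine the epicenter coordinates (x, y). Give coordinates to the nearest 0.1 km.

Circle about each station: (x + 29.1)² + (y + 37.1)² = 110.89²; (x − 25.7)² + (y + 62.0)² = 150.54²; (x − 31.7)² + (y − 47.9)² = 76.50².
Subtracting the BDM equation from the BRK and PAS equations removes the quadratic terms:
109.6 x − 49.8 y = -8084.43
121.6 x + 170.0 y = 7520.42
Solving the 2×2 system: x ≈ -40.5, y ≈ 73.2 km.
Check against BDM (with the unrounded x, y): √((x + 29.1)²+(y + 37.1)²) = 110.89 ≈ 110.89 km. ✓

x ≈ -40.5 km, y ≈ 73.2 km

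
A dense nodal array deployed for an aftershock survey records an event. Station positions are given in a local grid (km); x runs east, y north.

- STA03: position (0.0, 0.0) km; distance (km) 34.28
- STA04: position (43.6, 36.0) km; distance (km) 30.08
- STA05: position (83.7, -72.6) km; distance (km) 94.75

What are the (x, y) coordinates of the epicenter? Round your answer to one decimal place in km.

Circle about each station: x² + y² = 34.28²; (x − 43.6)² + (y − 36.0)² = 30.08²; (x − 83.7)² + (y + 72.6)² = 94.75².
Subtracting pairs of circle equations eliminates x²+y² and gives linear equations (the radical axes):
87.2 x + 72.0 y = 3467.27
167.4 x − 145.2 y = 4474.01
Solving the 2×2 system: x ≈ 33.4, y ≈ 7.7 km.

(33.4, 7.7)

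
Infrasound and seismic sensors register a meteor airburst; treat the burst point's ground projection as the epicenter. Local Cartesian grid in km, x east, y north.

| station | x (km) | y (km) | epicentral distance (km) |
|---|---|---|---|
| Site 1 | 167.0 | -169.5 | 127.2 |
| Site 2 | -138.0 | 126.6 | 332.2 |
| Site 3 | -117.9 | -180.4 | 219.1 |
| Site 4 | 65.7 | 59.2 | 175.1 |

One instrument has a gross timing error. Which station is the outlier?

Site 1

Solve using three stations at a time. Using Site 2, Site 3, Site 4 (subtract circle equations pairwise → linear system) gives (x, y) ≈ (91.0, -114.1).
Distances from that point to each station vs reported:
  Site 1: calculated 94.1 vs reported 127.2 → residual 33.1 km
  Site 2: calculated 332.2 vs reported 332.2 → residual 0.0 km
  Site 3: calculated 219.1 vs reported 219.1 → residual 0.0 km
  Site 4: calculated 175.2 vs reported 175.1 → residual 0.1 km
Site 2, Site 3, Site 4 are mutually consistent (residuals ≈ 0); Site 1 is off by 33.1 km.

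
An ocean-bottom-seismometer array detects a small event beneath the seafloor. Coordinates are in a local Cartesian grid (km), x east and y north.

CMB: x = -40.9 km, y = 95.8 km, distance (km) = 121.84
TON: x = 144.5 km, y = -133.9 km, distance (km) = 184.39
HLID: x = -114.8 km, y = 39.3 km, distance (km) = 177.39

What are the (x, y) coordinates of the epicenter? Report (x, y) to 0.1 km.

Circle about each station: (x + 40.9)² + (y − 95.8)² = 121.84²; (x − 144.5)² + (y + 133.9)² = 184.39²; (x + 114.8)² + (y − 39.3)² = 177.39².
Subtracting pairs of circle equations eliminates x²+y² and gives linear equations (the radical axes):
370.8 x − 459.4 y = 8804.32
-147.8 x − 113.0 y = -12749.15
Solving the 2×2 system: x ≈ 62.4, y ≈ 31.2 km.

(62.4, 31.2)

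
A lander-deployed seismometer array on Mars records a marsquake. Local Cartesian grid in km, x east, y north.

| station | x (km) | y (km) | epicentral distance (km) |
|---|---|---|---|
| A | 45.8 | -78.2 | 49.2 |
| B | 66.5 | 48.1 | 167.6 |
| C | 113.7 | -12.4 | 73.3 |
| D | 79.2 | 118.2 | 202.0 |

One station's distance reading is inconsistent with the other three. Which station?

Solve using three stations at a time. Using A, C, D (subtract circle equations pairwise → linear system) gives (x, y) ≈ (94.7, -83.2).
Distances from that point to each station vs reported:
  A: calculated 49.2 vs reported 49.2 → residual 0.0 km
  B: calculated 134.3 vs reported 167.6 → residual 33.3 km
  C: calculated 73.3 vs reported 73.3 → residual 0.0 km
  D: calculated 202.0 vs reported 202.0 → residual 0.0 km
A, C, D are mutually consistent (residuals ≈ 0); B is off by 33.3 km.

B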